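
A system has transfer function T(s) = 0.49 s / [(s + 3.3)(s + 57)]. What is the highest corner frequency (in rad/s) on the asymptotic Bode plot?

57 rad/s

Break frequencies occur at each pole and zero magnitude: 3.3 rad/s, 57 rad/s.
The highest is 57 rad/s.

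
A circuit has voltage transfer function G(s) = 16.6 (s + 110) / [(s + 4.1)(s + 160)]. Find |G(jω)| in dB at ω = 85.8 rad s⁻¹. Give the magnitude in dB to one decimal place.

-16.6 dB

|j85.8 + 110| = √(85.8² + 110²) = 139.5
|j85.8 + 4.1| = √(85.8² + 4.1²) = 85.9
|j85.8 + 160| = √(85.8² + 160²) = 181.6
|G(j85.8)| = 16.6 × 139.5 / (85.9 × 181.6) = 0.14849
20 log₁₀(0.14849) = -16.57 dB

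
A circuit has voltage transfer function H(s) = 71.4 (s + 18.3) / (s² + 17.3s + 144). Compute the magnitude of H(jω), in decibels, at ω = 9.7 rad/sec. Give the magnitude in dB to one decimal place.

|j9.7 + 18.3| = √(9.7² + 18.3²) = 20.71
|(j9.7)² + 17.3(j9.7) + 144| = |49.91 + j167.81| = 175.1
|H(j9.7)| = 71.4 × 20.71 / 175.1 = 8.4468
20 log₁₀(8.4468) = 18.53 dB

18.5 dB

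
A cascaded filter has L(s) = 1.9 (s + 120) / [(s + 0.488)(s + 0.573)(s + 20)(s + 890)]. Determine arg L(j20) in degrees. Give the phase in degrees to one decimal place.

-213.8°

∠(j20 + 120) = arctan(20/120) = 9.46°
∠(j20 + 0.488) = arctan(20/0.488) = 88.60°
∠(j20 + 0.573) = arctan(20/0.573) = 88.36°
∠(j20 + 20) = arctan(20/20) = 45.00°
∠(j20 + 890) = arctan(20/890) = 1.29°
∠L(j20) = 9.46° − (88.60° + 88.36° + 45.00° + 1.29°) = -213.79°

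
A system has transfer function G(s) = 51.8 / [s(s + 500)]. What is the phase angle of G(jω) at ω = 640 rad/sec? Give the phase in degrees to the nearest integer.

-142°

∠(j640 + 500) = arctan(640/500) = 52.00°
∠(j640) = 90.00°
∠G(j640) = − (52.00° + 90.00°) = -142.00°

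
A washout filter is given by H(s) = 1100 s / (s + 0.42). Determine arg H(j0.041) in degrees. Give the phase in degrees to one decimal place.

∠(j0.041) = 90.00°
∠(j0.041 + 0.42) = arctan(0.041/0.42) = 5.58°
∠H(j0.041) = 90.00° − 5.58° = 84.42°

84.4°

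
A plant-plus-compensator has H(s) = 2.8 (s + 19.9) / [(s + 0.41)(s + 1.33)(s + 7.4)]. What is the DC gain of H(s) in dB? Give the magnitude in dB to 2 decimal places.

22.80 dB

H(0) = 2.8 × 19.9 / (0.41 × 1.33 × 7.4) = 13.808
20 log₁₀(13.808) = 22.803 dB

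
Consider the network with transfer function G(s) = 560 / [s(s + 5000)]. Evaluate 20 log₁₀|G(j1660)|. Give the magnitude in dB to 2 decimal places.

-83.87 dB

|j1660 + 5000| = √(1660² + 5000²) = 5268
|j1660| = 1660
|G(j1660)| = 560 / (5268 × 1660) = 6.4033e-05
20 log₁₀(6.4033e-05) = -83.872 dB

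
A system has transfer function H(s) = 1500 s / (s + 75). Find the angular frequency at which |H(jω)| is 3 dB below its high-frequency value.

For a single-pole high-pass, the −3 dB point is at the pole: ω = 75 rad/s.

75 rad/s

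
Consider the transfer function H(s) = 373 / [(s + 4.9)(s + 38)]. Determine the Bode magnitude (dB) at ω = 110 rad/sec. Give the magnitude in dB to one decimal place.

-30.7 dB

|j110 + 4.9| = √(110² + 4.9²) = 110.1
|j110 + 38| = √(110² + 38²) = 116.4
|H(j110)| = 373 / (110.1 × 116.4) = 0.029108
20 log₁₀(0.029108) = -30.72 dB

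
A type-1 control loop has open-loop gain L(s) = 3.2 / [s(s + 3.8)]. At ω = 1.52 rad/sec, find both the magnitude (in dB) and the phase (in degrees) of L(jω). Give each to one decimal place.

|L| = -5.8 dB, ∠L = -111.8 deg

|j1.52 + 3.8| = √(1.52² + 3.8²) = 4.093
|j1.52| = 1.52
|L(j1.52)| = 3.2 / (4.093 × 1.52) = 0.51439
20 log₁₀(0.51439) = -5.77 dB
∠(j1.52 + 3.8) = arctan(1.52/3.8) = 21.80°
∠(j1.52) = 90.00°
∠L(j1.52) = − (21.80° + 90.00°) = -111.80°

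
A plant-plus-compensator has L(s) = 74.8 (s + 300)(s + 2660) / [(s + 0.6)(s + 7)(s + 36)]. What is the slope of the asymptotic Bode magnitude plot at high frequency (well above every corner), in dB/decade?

-20 dB/decade

With 2 zeros and 3 poles, the high-frequency asymptotic slope is 20 × (2 − 3) = -20 dB/decade.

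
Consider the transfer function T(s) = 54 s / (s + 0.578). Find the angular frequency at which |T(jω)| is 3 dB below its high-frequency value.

For a single-pole high-pass, the −3 dB point is at the pole: ω = 0.578 rad s⁻¹.

0.578 rad s⁻¹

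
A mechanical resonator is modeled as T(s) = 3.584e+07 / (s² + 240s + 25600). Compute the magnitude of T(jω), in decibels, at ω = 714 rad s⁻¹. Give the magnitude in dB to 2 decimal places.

36.87 dB

|(j714)² + 240(j714) + 25600| = |-4.842e+05 + j1.7136e+05| = 5.136e+05
|T(j714)| = 3.584e+07 / 5.136e+05 = 69.779
20 log₁₀(69.779) = 36.874 dB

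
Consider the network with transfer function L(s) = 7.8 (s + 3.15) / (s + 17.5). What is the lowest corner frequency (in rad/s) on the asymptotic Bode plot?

3.15 rad/s

Break frequencies occur at each pole and zero magnitude: 3.15 rad/s, 17.5 rad/s.
The lowest is 3.15 rad/s.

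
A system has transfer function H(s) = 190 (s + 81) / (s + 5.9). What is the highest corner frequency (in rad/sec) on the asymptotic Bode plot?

Break frequencies occur at each pole and zero magnitude: 5.9 rad/sec, 81 rad/sec.
The highest is 81 rad/sec.

81 rad/sec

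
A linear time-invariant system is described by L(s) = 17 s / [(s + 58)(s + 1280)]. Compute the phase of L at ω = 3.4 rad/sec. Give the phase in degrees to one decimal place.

∠(j3.4) = 90.00°
∠(j3.4 + 58) = arctan(3.4/58) = 3.35°
∠(j3.4 + 1280) = arctan(3.4/1280) = 0.15°
∠L(j3.4) = 90.00° − (3.35° + 0.15°) = 86.49°

86.5 deg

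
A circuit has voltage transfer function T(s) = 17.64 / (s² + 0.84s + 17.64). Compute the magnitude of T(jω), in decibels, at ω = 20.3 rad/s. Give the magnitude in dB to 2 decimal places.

-27.00 dB

|(j20.3)² + 0.84(j20.3) + 17.64| = |-394.45 + j17.052| = 394.8
|T(j20.3)| = 17.64 / 394.8 = 0.044679
20 log₁₀(0.044679) = -26.998 dB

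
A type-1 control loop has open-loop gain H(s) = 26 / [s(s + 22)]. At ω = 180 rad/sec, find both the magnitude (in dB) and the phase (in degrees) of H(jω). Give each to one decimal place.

|H| = -62.0 dB, ∠H = -173.0 deg

|j180 + 22| = √(180² + 22²) = 181.3
|j180| = 180
|H(j180)| = 26 / (181.3 × 180) = 0.00079654
20 log₁₀(0.00079654) = -61.98 dB
∠(j180 + 22) = arctan(180/22) = 83.03°
∠(j180) = 90.00°
∠H(j180) = − (83.03° + 90.00°) = -173.03°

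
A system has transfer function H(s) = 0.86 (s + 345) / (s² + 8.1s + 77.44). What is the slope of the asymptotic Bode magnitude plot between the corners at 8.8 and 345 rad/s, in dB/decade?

In this band the factors already past their corner are: complex pole pair at ωₙ ≈ 8.8; net slope = -40 dB/decade.

-40 dB/decade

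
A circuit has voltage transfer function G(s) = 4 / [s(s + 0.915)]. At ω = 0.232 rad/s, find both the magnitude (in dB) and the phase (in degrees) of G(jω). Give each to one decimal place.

|j0.232 + 0.915| = √(0.232² + 0.915²) = 0.944
|j0.232| = 0.232
|G(j0.232)| = 4 / (0.944 × 0.232) = 18.265
20 log₁₀(18.265) = 25.23 dB
∠(j0.232 + 0.915) = arctan(0.232/0.915) = 14.23°
∠(j0.232) = 90.00°
∠G(j0.232) = − (14.23° + 90.00°) = -104.23°

|G| = 25.2 dB, ∠G = -104.2 deg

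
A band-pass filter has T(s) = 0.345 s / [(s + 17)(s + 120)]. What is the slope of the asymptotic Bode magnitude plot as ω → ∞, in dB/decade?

With 1 zero and 2 poles, the high-frequency asymptotic slope is 20 × (1 − 2) = -20 dB/decade.

-20 dB/decade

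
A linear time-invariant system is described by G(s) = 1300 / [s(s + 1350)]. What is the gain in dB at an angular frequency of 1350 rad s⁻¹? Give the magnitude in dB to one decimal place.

-65.9 dB

|j1350 + 1350| = √(1350² + 1350²) = 1909
|j1350| = 1350
|G(j1350)| = 1300 / (1909 × 1350) = 0.00050438
20 log₁₀(0.00050438) = -65.94 dB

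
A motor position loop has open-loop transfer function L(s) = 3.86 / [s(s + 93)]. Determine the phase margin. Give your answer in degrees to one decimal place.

90.0°

Gain crossover: |L(jω)| = 1 at ω ≈ 0.0415 rad/s.
∠L(j0.0415) = −90° − arctan(0.0415/93) ≈ -90.03°
PM = 180° + (-90.03°) = 89.97°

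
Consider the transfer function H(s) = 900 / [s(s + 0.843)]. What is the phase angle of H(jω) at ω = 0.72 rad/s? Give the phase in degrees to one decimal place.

-130.5°

∠(j0.72 + 0.843) = arctan(0.72/0.843) = 40.50°
∠(j0.72) = 90.00°
∠H(j0.72) = − (40.50° + 90.00°) = -130.50°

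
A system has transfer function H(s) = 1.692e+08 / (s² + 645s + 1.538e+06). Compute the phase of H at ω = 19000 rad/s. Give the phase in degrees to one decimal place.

∠[(j19000)² + 645(j19000) + 1.538e+06] = ∠[-3.5946e+08 + j1.2255e+07] = 178.05°
∠H(j19000) = −178.05° = -178.05°

-178.0°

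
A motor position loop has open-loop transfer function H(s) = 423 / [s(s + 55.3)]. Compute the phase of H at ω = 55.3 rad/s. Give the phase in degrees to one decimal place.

∠(j55.3 + 55.3) = arctan(55.3/55.3) = 45.00°
∠(j55.3) = 90.00°
∠H(j55.3) = − (45.00° + 90.00°) = -135.00°

-135.0°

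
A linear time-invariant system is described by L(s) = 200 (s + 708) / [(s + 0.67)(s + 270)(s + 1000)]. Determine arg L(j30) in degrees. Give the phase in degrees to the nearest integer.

-94°

∠(j30 + 708) = arctan(30/708) = 2.43°
∠(j30 + 0.67) = arctan(30/0.67) = 88.72°
∠(j30 + 270) = arctan(30/270) = 6.34°
∠(j30 + 1000) = arctan(30/1000) = 1.72°
∠L(j30) = 2.43° − (88.72° + 6.34° + 1.72°) = -94.35°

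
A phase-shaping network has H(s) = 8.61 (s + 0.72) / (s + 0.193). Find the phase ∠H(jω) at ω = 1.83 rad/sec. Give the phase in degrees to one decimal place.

∠(j1.83 + 0.72) = arctan(1.83/0.72) = 68.52°
∠(j1.83 + 0.193) = arctan(1.83/0.193) = 83.98°
∠H(j1.83) = 68.52° − 83.98° = -15.46°

-15.5 deg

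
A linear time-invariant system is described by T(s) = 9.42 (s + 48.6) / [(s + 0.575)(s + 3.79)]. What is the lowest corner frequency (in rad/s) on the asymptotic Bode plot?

Break frequencies occur at each pole and zero magnitude: 0.575 rad/s, 3.79 rad/s, 48.6 rad/s.
The lowest is 0.575 rad/s.

0.575 rad/s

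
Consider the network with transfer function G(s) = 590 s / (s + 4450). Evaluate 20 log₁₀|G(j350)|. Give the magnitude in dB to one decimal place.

|j350| = 350
|j350 + 4450| = √(350² + 4450²) = 4464
|G(j350)| = 590 × 350 / 4464 = 46.262
20 log₁₀(46.262) = 33.30 dB

33.3 dB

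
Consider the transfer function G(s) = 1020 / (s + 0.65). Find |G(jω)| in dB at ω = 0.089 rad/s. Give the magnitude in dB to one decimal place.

|j0.089 + 0.65| = √(0.089² + 0.65²) = 0.6561
|G(j0.089)| = 1020 / 0.6561 = 1554.7
20 log₁₀(1554.7) = 63.83 dB

63.8 dB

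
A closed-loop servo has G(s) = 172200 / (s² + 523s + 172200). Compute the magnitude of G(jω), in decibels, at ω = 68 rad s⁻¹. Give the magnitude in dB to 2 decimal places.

|(j68)² + 523(j68) + 172200| = |1.6758e+05 + j35564| = 1.713e+05
|G(j68)| = 172200 / 1.713e+05 = 1.0052
20 log₁₀(1.0052) = 0.045 dB

0.05 dB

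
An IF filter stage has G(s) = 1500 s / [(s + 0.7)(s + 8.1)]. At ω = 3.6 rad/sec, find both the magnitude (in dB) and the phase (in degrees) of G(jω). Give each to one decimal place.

|j3.6| = 3.6
|j3.6 + 0.7| = √(3.6² + 0.7²) = 3.667
|j3.6 + 8.1| = √(3.6² + 8.1²) = 8.864
|G(j3.6)| = 1500 × 3.6 / (3.667 × 8.864) = 166.11
20 log₁₀(166.11) = 44.41 dB
∠(j3.6) = 90.00°
∠(j3.6 + 0.7) = arctan(3.6/0.7) = 79.00°
∠(j3.6 + 8.1) = arctan(3.6/8.1) = 23.96°
∠G(j3.6) = 90.00° − (79.00° + 23.96°) = -12.96°

|G| = 44.4 dB, ∠G = -13.0°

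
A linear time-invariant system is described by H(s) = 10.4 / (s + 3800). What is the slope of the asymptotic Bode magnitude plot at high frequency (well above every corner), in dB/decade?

With 0 zeros and 1 pole, the high-frequency asymptotic slope is 20 × (0 − 1) = -20 dB/decade.

-20 dB/decade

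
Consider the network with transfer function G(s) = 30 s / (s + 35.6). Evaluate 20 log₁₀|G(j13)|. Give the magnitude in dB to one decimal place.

|j13| = 13
|j13 + 35.6| = √(13² + 35.6²) = 37.9
|G(j13)| = 30 × 13 / 37.9 = 10.29
20 log₁₀(10.29) = 20.25 dB

20.2 dB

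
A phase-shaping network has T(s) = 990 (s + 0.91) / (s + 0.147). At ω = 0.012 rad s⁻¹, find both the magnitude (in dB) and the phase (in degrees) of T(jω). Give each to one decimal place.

|j0.012 + 0.91| = √(0.012² + 0.91²) = 0.9101
|j0.012 + 0.147| = √(0.012² + 0.147²) = 0.1475
|T(j0.012)| = 990 × 0.9101 / 0.1475 = 6108.8
20 log₁₀(6108.8) = 75.72 dB
∠(j0.012 + 0.91) = arctan(0.012/0.91) = 0.76°
∠(j0.012 + 0.147) = arctan(0.012/0.147) = 4.67°
∠T(j0.012) = 0.76° − 4.67° = -3.91°

|T| = 75.7 dB, ∠T = -3.9°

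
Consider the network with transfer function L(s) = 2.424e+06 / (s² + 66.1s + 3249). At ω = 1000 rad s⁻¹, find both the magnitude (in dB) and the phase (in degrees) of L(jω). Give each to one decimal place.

|(j1000)² + 66.1(j1000) + 3249| = |-9.9675e+05 + j66100| = 9.989e+05
|L(j1000)| = 2.424e+06 / 9.989e+05 = 2.4266
20 log₁₀(2.4266) = 7.70 dB
∠[(j1000)² + 66.1(j1000) + 3249] = ∠[-9.9675e+05 + j66100] = 176.21°
∠L(j1000) = −176.21° = -176.21°

|L| = 7.7 dB, ∠L = -176.2°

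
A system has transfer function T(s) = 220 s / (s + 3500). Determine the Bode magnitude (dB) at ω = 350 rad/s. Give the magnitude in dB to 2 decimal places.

26.81 dB

|j350| = 350
|j350 + 3500| = √(350² + 3500²) = 3517
|T(j350)| = 220 × 350 / 3517 = 21.891
20 log₁₀(21.891) = 26.805 dB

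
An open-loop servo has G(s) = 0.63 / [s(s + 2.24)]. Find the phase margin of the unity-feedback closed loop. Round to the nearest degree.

Gain crossover: |G(jω)| = 1 at ω ≈ 0.279 rad/sec.
∠G(j0.279) = −90° − arctan(0.279/2.24) ≈ -97.10°
PM = 180° + (-97.10°) = 82.90°

83°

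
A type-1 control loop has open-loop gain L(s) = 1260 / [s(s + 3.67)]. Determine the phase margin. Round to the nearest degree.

6°

Gain crossover: |L(jω)| = 1 at ω ≈ 35.4 rad/s.
∠L(j35.4) = −90° − arctan(35.4/3.67) ≈ -174.08°
PM = 180° + (-174.08°) = 5.92°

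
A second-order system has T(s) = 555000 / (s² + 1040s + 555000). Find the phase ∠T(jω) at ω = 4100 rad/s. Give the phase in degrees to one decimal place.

-165.3°

∠[(j4100)² + 1040(j4100) + 555000] = ∠[-1.6255e+07 + j4.264e+06] = 165.30°
∠T(j4100) = −165.30° = -165.30°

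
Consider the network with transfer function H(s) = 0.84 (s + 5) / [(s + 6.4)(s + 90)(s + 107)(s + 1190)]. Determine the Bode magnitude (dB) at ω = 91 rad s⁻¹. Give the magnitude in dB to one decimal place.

-148.2 dB

|j91 + 5| = √(91² + 5²) = 91.14
|j91 + 6.4| = √(91² + 6.4²) = 91.22
|j91 + 90| = √(91² + 90²) = 128
|j91 + 107| = √(91² + 107²) = 140.5
|j91 + 1190| = √(91² + 1190²) = 1193
|H(j91)| = 0.84 × 91.14 / (91.22 × 128 × 140.5 × 1193) = 3.9113e-08
20 log₁₀(3.9113e-08) = -148.15 dB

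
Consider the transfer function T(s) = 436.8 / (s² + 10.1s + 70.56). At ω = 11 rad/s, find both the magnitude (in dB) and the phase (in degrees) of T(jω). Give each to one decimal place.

|(j11)² + 10.1(j11) + 70.56| = |-50.44 + j111.1| = 122
|T(j11)| = 436.8 / 122 = 3.5799
20 log₁₀(3.5799) = 11.08 dB
∠[(j11)² + 10.1(j11) + 70.56] = ∠[-50.44 + j111.1] = 114.42°
∠T(j11) = −114.42° = -114.42°

|T| = 11.1 dB, ∠T = -114.4°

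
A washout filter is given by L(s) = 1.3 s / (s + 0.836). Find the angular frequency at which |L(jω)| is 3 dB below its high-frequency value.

For a single-pole high-pass, the −3 dB point is at the pole: ω = 0.836 rad/sec.

0.836 rad/sec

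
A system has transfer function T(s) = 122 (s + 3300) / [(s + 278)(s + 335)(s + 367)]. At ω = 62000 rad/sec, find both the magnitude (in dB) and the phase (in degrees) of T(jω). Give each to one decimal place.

|j62000 + 3300| = √(62000² + 3300²) = 6.209e+04
|j62000 + 278| = √(62000² + 278²) = 6.2e+04
|j62000 + 335| = √(62000² + 335²) = 6.2e+04
|j62000 + 367| = √(62000² + 367²) = 6.2e+04
|T(j62000)| = 122 × 6.209e+04 / (6.2e+04 × 6.2e+04 × 6.2e+04) = 3.1781e-08
20 log₁₀(3.1781e-08) = -149.96 dB
∠(j62000 + 3300) = arctan(62000/3300) = 86.95°
∠(j62000 + 278) = arctan(62000/278) = 89.74°
∠(j62000 + 335) = arctan(62000/335) = 89.69°
∠(j62000 + 367) = arctan(62000/367) = 89.66°
∠T(j62000) = 86.95° − (89.74° + 89.69° + 89.66°) = -182.14°

|T| = -150.0 dB, ∠T = -182.1°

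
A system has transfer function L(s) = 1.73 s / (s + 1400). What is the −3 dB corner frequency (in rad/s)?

For a single-pole high-pass, the −3 dB point is at the pole: ω = 1400 rad/s.

1400 rad/s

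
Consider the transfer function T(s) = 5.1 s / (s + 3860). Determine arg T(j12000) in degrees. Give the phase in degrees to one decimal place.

∠(j12000) = 90.00°
∠(j12000 + 3860) = arctan(12000/3860) = 72.17°
∠T(j12000) = 90.00° − 72.17° = 17.83°

17.8°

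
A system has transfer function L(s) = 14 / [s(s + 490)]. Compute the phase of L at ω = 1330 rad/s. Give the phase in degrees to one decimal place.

∠(j1330 + 490) = arctan(1330/490) = 69.78°
∠(j1330) = 90.00°
∠L(j1330) = − (69.78° + 90.00°) = -159.78°

-159.8°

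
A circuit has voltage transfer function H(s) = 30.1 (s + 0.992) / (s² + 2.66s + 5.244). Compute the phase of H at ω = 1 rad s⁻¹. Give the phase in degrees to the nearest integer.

13°

∠(j1 + 0.992) = arctan(1/0.992) = 45.23°
∠[(j1)² + 2.66(j1) + 5.244] = ∠[4.244 + j2.66] = 32.08°
∠H(j1) = 45.23° − 32.08° = 13.15°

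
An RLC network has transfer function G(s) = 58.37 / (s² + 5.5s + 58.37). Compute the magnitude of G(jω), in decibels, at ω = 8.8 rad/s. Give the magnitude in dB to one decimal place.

|(j8.8)² + 5.5(j8.8) + 58.37| = |-19.07 + j48.4| = 52.02
|G(j8.8)| = 58.37 / 52.02 = 1.122
20 log₁₀(1.122) = 1.00 dB

1.0 dB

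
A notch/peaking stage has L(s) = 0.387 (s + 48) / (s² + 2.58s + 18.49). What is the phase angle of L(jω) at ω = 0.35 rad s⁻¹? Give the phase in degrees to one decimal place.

-2.4°

∠(j0.35 + 48) = arctan(0.35/48) = 0.42°
∠[(j0.35)² + 2.58(j0.35) + 18.49] = ∠[18.367 + j0.903] = 2.81°
∠L(j0.35) = 0.42° − 2.81° = -2.40°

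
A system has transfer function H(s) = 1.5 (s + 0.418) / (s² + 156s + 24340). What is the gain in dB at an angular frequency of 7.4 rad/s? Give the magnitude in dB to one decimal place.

|j7.4 + 0.418| = √(7.4² + 0.418²) = 7.412
|(j7.4)² + 156(j7.4) + 24340| = |24285 + j1154.4| = 2.431e+04
|H(j7.4)| = 1.5 × 7.412 / 2.431e+04 = 0.00045728
20 log₁₀(0.00045728) = -66.80 dB

-66.8 dB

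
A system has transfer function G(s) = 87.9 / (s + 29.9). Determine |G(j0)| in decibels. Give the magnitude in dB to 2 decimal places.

G(0) = 87.9 / 29.9 = 2.9398
20 log₁₀(2.9398) = 9.366 dB

9.37 dB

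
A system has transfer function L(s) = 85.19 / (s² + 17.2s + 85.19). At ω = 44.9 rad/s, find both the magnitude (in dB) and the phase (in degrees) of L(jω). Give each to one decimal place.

|(j44.9)² + 17.2(j44.9) + 85.19| = |-1930.8 + j772.28| = 2080
|L(j44.9)| = 85.19 / 2080 = 0.040966
20 log₁₀(0.040966) = -27.75 dB
∠[(j44.9)² + 17.2(j44.9) + 85.19] = ∠[-1930.8 + j772.28] = 158.20°
∠L(j44.9) = −158.20° = -158.20°

|L| = -27.8 dB, ∠L = -158.2°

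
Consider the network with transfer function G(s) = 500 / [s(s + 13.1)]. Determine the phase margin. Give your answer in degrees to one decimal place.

Gain crossover: |G(jω)| = 1 at ω ≈ 20.5 rad s⁻¹.
∠G(j20.5) = −90° − arctan(20.5/13.1) ≈ -147.46°
PM = 180° + (-147.46°) = 32.54°

32.5°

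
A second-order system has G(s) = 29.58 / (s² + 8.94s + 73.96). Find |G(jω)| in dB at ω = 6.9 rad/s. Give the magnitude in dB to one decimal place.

-7.1 dB

|(j6.9)² + 8.94(j6.9) + 73.96| = |26.35 + j61.686| = 67.08
|G(j6.9)| = 29.58 / 67.08 = 0.44098
20 log₁₀(0.44098) = -7.11 dB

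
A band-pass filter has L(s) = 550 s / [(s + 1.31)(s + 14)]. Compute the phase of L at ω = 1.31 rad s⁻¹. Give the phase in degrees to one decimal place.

39.7°

∠(j1.31) = 90.00°
∠(j1.31 + 1.31) = arctan(1.31/1.31) = 45.00°
∠(j1.31 + 14) = arctan(1.31/14) = 5.35°
∠L(j1.31) = 90.00° − (45.00° + 5.35°) = 39.65°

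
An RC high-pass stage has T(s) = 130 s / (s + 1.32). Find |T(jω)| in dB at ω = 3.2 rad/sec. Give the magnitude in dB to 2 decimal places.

41.60 dB

|j3.2| = 3.2
|j3.2 + 1.32| = √(3.2² + 1.32²) = 3.462
|T(j3.2)| = 130 × 3.2 / 3.462 = 120.18
20 log₁₀(120.18) = 41.596 dB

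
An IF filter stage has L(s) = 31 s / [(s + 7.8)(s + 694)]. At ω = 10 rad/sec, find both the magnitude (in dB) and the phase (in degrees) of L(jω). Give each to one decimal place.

|j10| = 10
|j10 + 7.8| = √(10² + 7.8²) = 12.68
|j10 + 694| = √(10² + 694²) = 694.1
|L(j10)| = 31 × 10 / (12.68 × 694.1) = 0.035218
20 log₁₀(0.035218) = -29.06 dB
∠(j10) = 90.00°
∠(j10 + 7.8) = arctan(10/7.8) = 52.05°
∠(j10 + 694) = arctan(10/694) = 0.83°
∠L(j10) = 90.00° − (52.05° + 0.83°) = 37.13°

|L| = -29.1 dB, ∠L = 37.1°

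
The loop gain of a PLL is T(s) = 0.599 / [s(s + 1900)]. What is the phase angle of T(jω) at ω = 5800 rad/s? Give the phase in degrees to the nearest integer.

-162°

∠(j5800 + 1900) = arctan(5800/1900) = 71.86°
∠(j5800) = 90.00°
∠T(j5800) = − (71.86° + 90.00°) = -161.86°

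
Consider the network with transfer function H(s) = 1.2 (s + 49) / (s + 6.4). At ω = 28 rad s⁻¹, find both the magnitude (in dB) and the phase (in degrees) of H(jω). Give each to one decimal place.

|H| = 7.5 dB, ∠H = -47.4°

|j28 + 49| = √(28² + 49²) = 56.44
|j28 + 6.4| = √(28² + 6.4²) = 28.72
|H(j28)| = 1.2 × 56.44 / 28.72 = 2.3579
20 log₁₀(2.3579) = 7.45 dB
∠(j28 + 49) = arctan(28/49) = 29.74°
∠(j28 + 6.4) = arctan(28/6.4) = 77.12°
∠H(j28) = 29.74° − 77.12° = -47.38°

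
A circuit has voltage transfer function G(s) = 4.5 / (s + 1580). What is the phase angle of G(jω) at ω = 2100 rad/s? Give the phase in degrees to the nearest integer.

∠(j2100 + 1580) = arctan(2100/1580) = 53.04°
∠G(j2100) = −53.04° = -53.04°

-53°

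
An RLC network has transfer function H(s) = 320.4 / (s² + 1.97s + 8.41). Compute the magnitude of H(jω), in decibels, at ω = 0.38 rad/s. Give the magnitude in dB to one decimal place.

|(j0.38)² + 1.97(j0.38) + 8.41| = |8.2656 + j0.7486| = 8.299
|H(j0.38)| = 320.4 / 8.299 = 38.605
20 log₁₀(38.605) = 31.73 dB

31.7 dB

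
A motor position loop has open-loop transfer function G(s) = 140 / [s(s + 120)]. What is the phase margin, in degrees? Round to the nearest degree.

Gain crossover: |G(jω)| = 1 at ω ≈ 1.17 rad/s.
∠G(j1.17) = −90° − arctan(1.17/120) ≈ -90.56°
PM = 180° + (-90.56°) = 89.44°

89°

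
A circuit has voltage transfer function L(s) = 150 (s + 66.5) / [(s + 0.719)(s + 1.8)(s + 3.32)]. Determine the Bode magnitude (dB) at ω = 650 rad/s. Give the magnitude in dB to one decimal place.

|j650 + 66.5| = √(650² + 66.5²) = 653.4
|j650 + 0.719| = √(650² + 0.719²) = 650
|j650 + 1.8| = √(650² + 1.8²) = 650
|j650 + 3.32| = √(650² + 3.32²) = 650
|L(j650)| = 150 × 653.4 / (650 × 650 × 650) = 0.00035688
20 log₁₀(0.00035688) = -68.95 dB

-68.9 dB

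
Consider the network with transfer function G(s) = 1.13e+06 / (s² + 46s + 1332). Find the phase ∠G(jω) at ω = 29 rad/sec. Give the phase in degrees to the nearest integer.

-70°

∠[(j29)² + 46(j29) + 1332] = ∠[491 + j1334] = 69.79°
∠G(j29) = −69.79° = -69.79°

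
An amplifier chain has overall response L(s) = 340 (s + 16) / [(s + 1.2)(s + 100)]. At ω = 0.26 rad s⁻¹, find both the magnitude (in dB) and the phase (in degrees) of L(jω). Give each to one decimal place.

|L| = 32.9 dB, ∠L = -11.4°

|j0.26 + 16| = √(0.26² + 16²) = 16
|j0.26 + 1.2| = √(0.26² + 1.2²) = 1.228
|j0.26 + 100| = √(0.26² + 100²) = 100
|L(j0.26)| = 340 × 16 / (1.228 × 100) = 44.311
20 log₁₀(44.311) = 32.93 dB
∠(j0.26 + 16) = arctan(0.26/16) = 0.93°
∠(j0.26 + 1.2) = arctan(0.26/1.2) = 12.23°
∠(j0.26 + 100) = arctan(0.26/100) = 0.15°
∠L(j0.26) = 0.93° − (12.23° + 0.15°) = -11.44°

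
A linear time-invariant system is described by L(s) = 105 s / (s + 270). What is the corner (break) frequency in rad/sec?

270 rad/sec

The single real pole at s = −270 gives a corner at ω = 270 rad/sec.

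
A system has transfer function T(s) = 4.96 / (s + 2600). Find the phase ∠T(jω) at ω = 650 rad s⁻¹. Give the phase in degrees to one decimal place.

-14.0°

∠(j650 + 2600) = arctan(650/2600) = 14.04°
∠T(j650) = −14.04° = -14.04°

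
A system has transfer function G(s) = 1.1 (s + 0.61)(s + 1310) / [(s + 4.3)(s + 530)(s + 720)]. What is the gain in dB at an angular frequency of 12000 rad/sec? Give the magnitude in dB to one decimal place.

|j12000 + 0.61| = √(12000² + 0.61²) = 1.2e+04
|j12000 + 1310| = √(12000² + 1310²) = 1.207e+04
|j12000 + 4.3| = √(12000² + 4.3²) = 1.2e+04
|j12000 + 530| = √(12000² + 530²) = 1.201e+04
|j12000 + 720| = √(12000² + 720²) = 1.202e+04
|G(j12000)| = 1.1 × 1.2e+04 × 1.207e+04 / (1.2e+04 × 1.201e+04 × 1.202e+04) = 9.1956e-05
20 log₁₀(9.1956e-05) = -80.73 dB

-80.7 dB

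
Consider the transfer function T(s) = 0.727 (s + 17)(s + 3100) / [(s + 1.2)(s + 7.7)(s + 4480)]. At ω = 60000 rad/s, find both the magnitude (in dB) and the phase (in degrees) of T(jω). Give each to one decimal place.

|T| = -98.3 dB, ∠T = -88.7°

|j60000 + 17| = √(60000² + 17²) = 6e+04
|j60000 + 3100| = √(60000² + 3100²) = 6.008e+04
|j60000 + 1.2| = √(60000² + 1.2²) = 6e+04
|j60000 + 7.7| = √(60000² + 7.7²) = 6e+04
|j60000 + 4480| = √(60000² + 4480²) = 6.017e+04
|T(j60000)| = 0.727 × 6e+04 × 6.008e+04 / (6e+04 × 6e+04 × 6.017e+04) = 1.2099e-05
20 log₁₀(1.2099e-05) = -98.34 dB
∠(j60000 + 17) = arctan(60000/17) = 89.98°
∠(j60000 + 3100) = arctan(60000/3100) = 87.04°
∠(j60000 + 1.2) = arctan(60000/1.2) = 90.00°
∠(j60000 + 7.7) = arctan(60000/7.7) = 89.99°
∠(j60000 + 4480) = arctan(60000/4480) = 85.73°
∠T(j60000) = 89.98° + 87.04° − (90.00° + 89.99° + 85.73°) = -88.70°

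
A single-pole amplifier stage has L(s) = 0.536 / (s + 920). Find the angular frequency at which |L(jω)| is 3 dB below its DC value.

For a single-pole low-pass, the −3 dB point is at the pole: ω = 920 rad/s.

920 rad/s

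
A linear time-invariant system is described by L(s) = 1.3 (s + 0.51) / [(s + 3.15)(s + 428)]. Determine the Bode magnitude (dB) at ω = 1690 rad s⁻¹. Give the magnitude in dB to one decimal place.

|j1690 + 0.51| = √(1690² + 0.51²) = 1690
|j1690 + 3.15| = √(1690² + 3.15²) = 1690
|j1690 + 428| = √(1690² + 428²) = 1743
|L(j1690)| = 1.3 × 1690 / (1690 × 1743) = 0.00074569
20 log₁₀(0.00074569) = -62.55 dB

-62.5 dB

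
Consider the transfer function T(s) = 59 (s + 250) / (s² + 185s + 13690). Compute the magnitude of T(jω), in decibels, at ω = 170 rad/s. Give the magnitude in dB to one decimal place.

|j170 + 250| = √(170² + 250²) = 302.3
|(j170)² + 185(j170) + 13690| = |-15210 + j31450| = 3.493e+04
|T(j170)| = 59 × 302.3 / 3.493e+04 = 0.51058
20 log₁₀(0.51058) = -5.84 dB

-5.8 dB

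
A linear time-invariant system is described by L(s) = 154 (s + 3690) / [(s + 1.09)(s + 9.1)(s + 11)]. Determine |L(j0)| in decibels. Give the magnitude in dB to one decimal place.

74.3 dB

L(0) = 154 × 3690 / (1.09 × 9.1 × 11) = 5208.2
20 log₁₀(5208.2) = 74.33 dB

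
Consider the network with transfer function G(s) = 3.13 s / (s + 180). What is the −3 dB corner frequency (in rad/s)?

180 rad/s

For a single-pole high-pass, the −3 dB point is at the pole: ω = 180 rad/s.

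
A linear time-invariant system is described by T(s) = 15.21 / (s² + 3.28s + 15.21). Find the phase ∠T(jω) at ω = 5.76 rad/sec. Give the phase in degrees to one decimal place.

-133.6°

∠[(j5.76)² + 3.28(j5.76) + 15.21] = ∠[-17.968 + j18.893] = 133.56°
∠T(j5.76) = −133.56° = -133.56°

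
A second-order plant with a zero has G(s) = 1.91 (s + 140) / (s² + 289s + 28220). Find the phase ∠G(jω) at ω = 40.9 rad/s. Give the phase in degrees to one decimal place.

-7.7 deg

∠(j40.9 + 140) = arctan(40.9/140) = 16.29°
∠[(j40.9)² + 289(j40.9) + 28220] = ∠[26547 + j11820] = 24.00°
∠G(j40.9) = 16.29° − 24.00° = -7.72°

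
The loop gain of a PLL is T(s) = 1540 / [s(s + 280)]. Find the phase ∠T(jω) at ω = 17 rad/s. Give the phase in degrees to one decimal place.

∠(j17 + 280) = arctan(17/280) = 3.47°
∠(j17) = 90.00°
∠T(j17) = − (3.47° + 90.00°) = -93.47°

-93.5 deg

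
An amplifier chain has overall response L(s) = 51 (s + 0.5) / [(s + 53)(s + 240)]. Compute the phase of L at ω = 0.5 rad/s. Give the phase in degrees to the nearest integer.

44 deg

∠(j0.5 + 0.5) = arctan(0.5/0.5) = 45.00°
∠(j0.5 + 53) = arctan(0.5/53) = 0.54°
∠(j0.5 + 240) = arctan(0.5/240) = 0.12°
∠L(j0.5) = 45.00° − (0.54° + 0.12°) = 44.34°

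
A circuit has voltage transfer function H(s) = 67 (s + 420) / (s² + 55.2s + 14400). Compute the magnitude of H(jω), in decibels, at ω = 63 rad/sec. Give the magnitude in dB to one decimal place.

8.3 dB

|j63 + 420| = √(63² + 420²) = 424.7
|(j63)² + 55.2(j63) + 14400| = |10431 + j3477.6| = 1.1e+04
|H(j63)| = 67 × 424.7 / 1.1e+04 = 2.5879
20 log₁₀(2.5879) = 8.26 dB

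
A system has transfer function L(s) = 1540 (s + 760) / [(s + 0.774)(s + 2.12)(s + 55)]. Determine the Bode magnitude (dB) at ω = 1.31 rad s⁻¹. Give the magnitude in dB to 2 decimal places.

|j1.31 + 760| = √(1.31² + 760²) = 760
|j1.31 + 0.774| = √(1.31² + 0.774²) = 1.522
|j1.31 + 2.12| = √(1.31² + 2.12²) = 2.492
|j1.31 + 55| = √(1.31² + 55²) = 55.02
|L(j1.31)| = 1540 × 760 / (1.522 × 2.492 × 55.02) = 5610.4
20 log₁₀(5610.4) = 74.980 dB

74.98 dB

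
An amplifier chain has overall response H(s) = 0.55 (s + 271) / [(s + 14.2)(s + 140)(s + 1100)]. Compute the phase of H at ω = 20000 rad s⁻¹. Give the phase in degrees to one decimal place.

-177.2°

∠(j20000 + 271) = arctan(20000/271) = 89.22°
∠(j20000 + 14.2) = arctan(20000/14.2) = 89.96°
∠(j20000 + 140) = arctan(20000/140) = 89.60°
∠(j20000 + 1100) = arctan(20000/1100) = 86.85°
∠H(j20000) = 89.22° − (89.96° + 89.60° + 86.85°) = -177.19°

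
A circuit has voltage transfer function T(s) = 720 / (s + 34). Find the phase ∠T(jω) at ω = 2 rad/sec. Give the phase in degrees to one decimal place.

∠(j2 + 34) = arctan(2/34) = 3.37°
∠T(j2) = −3.37° = -3.37°

-3.4°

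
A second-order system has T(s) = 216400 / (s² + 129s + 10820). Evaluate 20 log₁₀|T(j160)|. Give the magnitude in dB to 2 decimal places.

|(j160)² + 129(j160) + 10820| = |-14780 + j20640| = 2.539e+04
|T(j160)| = 216400 / 2.539e+04 = 8.5243
20 log₁₀(8.5243) = 18.613 dB

18.61 dB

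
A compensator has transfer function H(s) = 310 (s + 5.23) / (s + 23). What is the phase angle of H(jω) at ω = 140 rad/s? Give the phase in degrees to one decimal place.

7.2°

∠(j140 + 5.23) = arctan(140/5.23) = 87.86°
∠(j140 + 23) = arctan(140/23) = 80.67°
∠H(j140) = 87.86° − 80.67° = 7.19°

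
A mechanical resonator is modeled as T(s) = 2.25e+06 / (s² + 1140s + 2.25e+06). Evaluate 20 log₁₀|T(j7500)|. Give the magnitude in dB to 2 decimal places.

|(j7500)² + 1140(j7500) + 2.25e+06| = |-5.4e+07 + j8.55e+06| = 5.467e+07
|T(j7500)| = 2.25e+06 / 5.467e+07 = 0.041154
20 log₁₀(0.041154) = -27.712 dB

-27.71 dB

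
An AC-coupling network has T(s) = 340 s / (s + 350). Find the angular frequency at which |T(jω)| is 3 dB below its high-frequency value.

For a single-pole high-pass, the −3 dB point is at the pole: ω = 350 rad s⁻¹.

350 rad s⁻¹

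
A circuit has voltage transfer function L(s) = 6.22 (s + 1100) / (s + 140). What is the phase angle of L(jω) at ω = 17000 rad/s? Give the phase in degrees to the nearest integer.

∠(j17000 + 1100) = arctan(17000/1100) = 86.30°
∠(j17000 + 140) = arctan(17000/140) = 89.53°
∠L(j17000) = 86.30° − 89.53° = -3.23°

-3°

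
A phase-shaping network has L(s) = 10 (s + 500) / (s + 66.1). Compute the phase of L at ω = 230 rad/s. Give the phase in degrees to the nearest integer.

-49°

∠(j230 + 500) = arctan(230/500) = 24.70°
∠(j230 + 66.1) = arctan(230/66.1) = 73.97°
∠L(j230) = 24.70° − 73.97° = -49.26°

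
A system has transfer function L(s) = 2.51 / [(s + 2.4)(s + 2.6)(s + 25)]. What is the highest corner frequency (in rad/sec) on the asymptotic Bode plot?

Break frequencies occur at each pole and zero magnitude: 2.4 rad/sec, 2.6 rad/sec, 25 rad/sec.
The highest is 25 rad/sec.

25 rad/sec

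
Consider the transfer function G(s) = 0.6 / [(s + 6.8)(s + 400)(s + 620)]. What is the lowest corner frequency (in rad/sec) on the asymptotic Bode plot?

6.8 rad/sec

Break frequencies occur at each pole and zero magnitude: 6.8 rad/sec, 400 rad/sec, 620 rad/sec.
The lowest is 6.8 rad/sec.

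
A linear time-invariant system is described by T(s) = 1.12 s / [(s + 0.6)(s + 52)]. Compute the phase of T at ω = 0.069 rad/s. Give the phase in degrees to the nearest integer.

83°

∠(j0.069) = 90.00°
∠(j0.069 + 0.6) = arctan(0.069/0.6) = 6.56°
∠(j0.069 + 52) = arctan(0.069/52) = 0.08°
∠T(j0.069) = 90.00° − (6.56° + 0.08°) = 83.36°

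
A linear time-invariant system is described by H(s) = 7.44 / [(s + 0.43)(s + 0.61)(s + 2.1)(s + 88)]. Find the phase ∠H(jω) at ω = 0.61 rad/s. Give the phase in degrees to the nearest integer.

∠(j0.61 + 0.43) = arctan(0.61/0.43) = 54.82°
∠(j0.61 + 0.61) = arctan(0.61/0.61) = 45.00°
∠(j0.61 + 2.1) = arctan(0.61/2.1) = 16.20°
∠(j0.61 + 88) = arctan(0.61/88) = 0.40°
∠H(j0.61) = − (54.82° + 45.00° + 16.20° + 0.40°) = -116.41°

-116°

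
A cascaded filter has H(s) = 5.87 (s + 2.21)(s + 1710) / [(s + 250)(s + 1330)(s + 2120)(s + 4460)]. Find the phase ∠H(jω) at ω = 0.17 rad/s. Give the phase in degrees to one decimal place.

∠(j0.17 + 2.21) = arctan(0.17/2.21) = 4.40°
∠(j0.17 + 1710) = arctan(0.17/1710) = 0.01°
∠(j0.17 + 250) = arctan(0.17/250) = 0.04°
∠(j0.17 + 1330) = arctan(0.17/1330) = 0.01°
∠(j0.17 + 2120) = arctan(0.17/2120) = 0.00°
∠(j0.17 + 4460) = arctan(0.17/4460) = 0.00°
∠H(j0.17) = 4.40° + 0.01° − (0.04° + 0.01° + 0.00° + 0.00°) = 4.35°

4.4 deg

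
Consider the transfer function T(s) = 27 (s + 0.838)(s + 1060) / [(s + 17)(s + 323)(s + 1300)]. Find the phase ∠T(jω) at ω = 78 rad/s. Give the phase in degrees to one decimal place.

-1.1°

∠(j78 + 0.838) = arctan(78/0.838) = 89.38°
∠(j78 + 1060) = arctan(78/1060) = 4.21°
∠(j78 + 17) = arctan(78/17) = 77.70°
∠(j78 + 323) = arctan(78/323) = 13.58°
∠(j78 + 1300) = arctan(78/1300) = 3.43°
∠T(j78) = 89.38° + 4.21° − (77.70° + 13.58° + 3.43°) = -1.12°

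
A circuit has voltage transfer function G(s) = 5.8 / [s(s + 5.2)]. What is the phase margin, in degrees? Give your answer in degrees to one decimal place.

78.1 deg

Gain crossover: |G(jω)| = 1 at ω ≈ 1.09 rad/s.
∠G(j1.09) = −90° − arctan(1.09/5.2) ≈ -101.86°
PM = 180° + (-101.86°) = 78.14°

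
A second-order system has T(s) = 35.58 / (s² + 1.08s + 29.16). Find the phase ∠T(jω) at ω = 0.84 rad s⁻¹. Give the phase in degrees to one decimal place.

∠[(j0.84)² + 1.08(j0.84) + 29.16] = ∠[28.454 + j0.9072] = 1.83°
∠T(j0.84) = −1.83° = -1.83°

-1.8°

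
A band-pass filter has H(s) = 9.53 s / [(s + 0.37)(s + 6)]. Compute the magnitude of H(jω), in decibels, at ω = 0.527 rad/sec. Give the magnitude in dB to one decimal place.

|j0.527| = 0.527
|j0.527 + 0.37| = √(0.527² + 0.37²) = 0.6439
|j0.527 + 6| = √(0.527² + 6²) = 6.023
|H(j0.527)| = 9.53 × 0.527 / (0.6439 × 6.023) = 1.295
20 log₁₀(1.295) = 2.25 dB

2.2 dB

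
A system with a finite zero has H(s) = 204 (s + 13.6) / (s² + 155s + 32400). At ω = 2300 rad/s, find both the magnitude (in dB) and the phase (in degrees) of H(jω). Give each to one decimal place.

|j2300 + 13.6| = √(2300² + 13.6²) = 2300
|(j2300)² + 155(j2300) + 32400| = |-5.2576e+06 + j3.565e+05| = 5.27e+06
|H(j2300)| = 204 × 2300 / 5.27e+06 = 0.089039
20 log₁₀(0.089039) = -21.01 dB
∠(j2300 + 13.6) = arctan(2300/13.6) = 89.66°
∠[(j2300)² + 155(j2300) + 32400] = ∠[-5.2576e+06 + j3.565e+05] = 176.12°
∠H(j2300) = 89.66° − 176.12° = -86.46°

|H| = -21.0 dB, ∠H = -86.5°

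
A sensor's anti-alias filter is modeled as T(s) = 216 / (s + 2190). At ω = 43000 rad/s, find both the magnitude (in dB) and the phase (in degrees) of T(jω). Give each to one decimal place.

|j43000 + 2190| = √(43000² + 2190²) = 4.306e+04
|T(j43000)| = 216 / 4.306e+04 = 0.0050168
20 log₁₀(0.0050168) = -45.99 dB
∠(j43000 + 2190) = arctan(43000/2190) = 87.08°
∠T(j43000) = −87.08° = -87.08°

|T| = -46.0 dB, ∠T = -87.1°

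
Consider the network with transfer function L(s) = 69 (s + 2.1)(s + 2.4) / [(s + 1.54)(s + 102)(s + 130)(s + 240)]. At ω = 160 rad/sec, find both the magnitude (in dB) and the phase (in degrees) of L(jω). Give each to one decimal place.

|j160 + 2.1| = √(160² + 2.1²) = 160
|j160 + 2.4| = √(160² + 2.4²) = 160
|j160 + 1.54| = √(160² + 1.54²) = 160
|j160 + 102| = √(160² + 102²) = 189.7
|j160 + 130| = √(160² + 130²) = 206.2
|j160 + 240| = √(160² + 240²) = 288.4
|L(j160)| = 69 × 160 × 160 / (160 × 189.7 × 206.2 × 288.4) = 0.0009786
20 log₁₀(0.0009786) = -60.19 dB
∠(j160 + 2.1) = arctan(160/2.1) = 89.25°
∠(j160 + 2.4) = arctan(160/2.4) = 89.14°
∠(j160 + 1.54) = arctan(160/1.54) = 89.45°
∠(j160 + 102) = arctan(160/102) = 57.48°
∠(j160 + 130) = arctan(160/130) = 50.91°
∠(j160 + 240) = arctan(160/240) = 33.69°
∠L(j160) = 89.25° + 89.14° − (89.45° + 57.48° + 50.91° + 33.69°) = -53.14°

|L| = -60.2 dB, ∠L = -53.1 deg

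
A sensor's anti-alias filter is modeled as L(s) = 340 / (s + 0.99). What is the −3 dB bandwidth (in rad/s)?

For a single-pole low-pass, the −3 dB point is at the pole: ω = 0.99 rad/s.

0.99 rad/s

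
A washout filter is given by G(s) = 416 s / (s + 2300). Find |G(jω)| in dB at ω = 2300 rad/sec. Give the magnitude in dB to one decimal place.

49.4 dB

|j2300| = 2300
|j2300 + 2300| = √(2300² + 2300²) = 3253
|G(j2300)| = 416 × 2300 / 3253 = 294.16
20 log₁₀(294.16) = 49.37 dB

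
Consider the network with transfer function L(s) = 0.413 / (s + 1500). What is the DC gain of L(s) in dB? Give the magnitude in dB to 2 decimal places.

-71.20 dB

L(0) = 0.413 / 1500 = 0.00027533
20 log₁₀(0.00027533) = -71.203 dB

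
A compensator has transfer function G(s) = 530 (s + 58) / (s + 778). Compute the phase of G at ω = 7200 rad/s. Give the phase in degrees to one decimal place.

∠(j7200 + 58) = arctan(7200/58) = 89.54°
∠(j7200 + 778) = arctan(7200/778) = 83.83°
∠G(j7200) = 89.54° − 83.83° = 5.71°

5.7°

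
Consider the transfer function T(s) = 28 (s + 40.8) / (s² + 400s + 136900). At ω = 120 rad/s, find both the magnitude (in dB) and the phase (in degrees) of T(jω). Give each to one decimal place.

|T| = -31.4 dB, ∠T = 49.8 deg

|j120 + 40.8| = √(120² + 40.8²) = 126.7
|(j120)² + 400(j120) + 136900| = |1.225e+05 + j48000| = 1.316e+05
|T(j120)| = 28 × 126.7 / 1.316e+05 = 0.026974
20 log₁₀(0.026974) = -31.38 dB
∠(j120 + 40.8) = arctan(120/40.8) = 71.22°
∠[(j120)² + 400(j120) + 136900] = ∠[1.225e+05 + j48000] = 21.40°
∠T(j120) = 71.22° − 21.40° = 49.82°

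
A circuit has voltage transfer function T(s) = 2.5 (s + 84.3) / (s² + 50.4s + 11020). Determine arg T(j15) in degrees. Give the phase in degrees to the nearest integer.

∠(j15 + 84.3) = arctan(15/84.3) = 10.09°
∠[(j15)² + 50.4(j15) + 11020] = ∠[10795 + j756] = 4.01°
∠T(j15) = 10.09° − 4.01° = 6.08°

6°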